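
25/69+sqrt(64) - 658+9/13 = -582104/897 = -648.95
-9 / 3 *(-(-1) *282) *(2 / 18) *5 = -470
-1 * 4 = -4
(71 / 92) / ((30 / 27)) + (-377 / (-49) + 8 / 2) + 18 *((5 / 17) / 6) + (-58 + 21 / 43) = -44.24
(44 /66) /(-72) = -0.01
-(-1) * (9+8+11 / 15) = 266 / 15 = 17.73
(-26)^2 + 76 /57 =2032 /3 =677.33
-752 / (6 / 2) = -752 / 3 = -250.67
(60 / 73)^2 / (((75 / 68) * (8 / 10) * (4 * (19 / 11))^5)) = 41068005 / 844488420544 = 0.00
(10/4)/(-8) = -5/16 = -0.31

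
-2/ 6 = -1/ 3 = -0.33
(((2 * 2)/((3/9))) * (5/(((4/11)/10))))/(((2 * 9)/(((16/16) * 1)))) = 275/3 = 91.67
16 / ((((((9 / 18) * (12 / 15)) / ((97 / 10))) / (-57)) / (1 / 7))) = -22116 / 7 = -3159.43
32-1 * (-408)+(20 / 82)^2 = 739740 / 1681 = 440.06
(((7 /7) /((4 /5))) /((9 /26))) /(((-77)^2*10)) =13 /213444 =0.00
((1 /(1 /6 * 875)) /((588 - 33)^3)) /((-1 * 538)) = -1 /13412756109375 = -0.00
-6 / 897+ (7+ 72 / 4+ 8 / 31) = 234055 / 9269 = 25.25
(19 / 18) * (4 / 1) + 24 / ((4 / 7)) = 416 / 9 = 46.22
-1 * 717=-717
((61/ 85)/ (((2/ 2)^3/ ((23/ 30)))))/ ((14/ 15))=1403/ 2380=0.59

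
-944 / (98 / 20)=-9440 / 49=-192.65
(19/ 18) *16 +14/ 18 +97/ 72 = 1369/ 72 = 19.01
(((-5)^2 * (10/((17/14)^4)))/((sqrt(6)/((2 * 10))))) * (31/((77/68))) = 1701280000 * sqrt(6)/162129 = 25703.41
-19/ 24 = -0.79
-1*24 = -24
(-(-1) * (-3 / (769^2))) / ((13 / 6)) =-18 / 7687693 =-0.00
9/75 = 3/25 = 0.12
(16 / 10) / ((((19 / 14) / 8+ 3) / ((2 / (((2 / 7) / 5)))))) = 6272 / 355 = 17.67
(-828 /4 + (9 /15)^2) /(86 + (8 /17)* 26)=-43911 /20875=-2.10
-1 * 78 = -78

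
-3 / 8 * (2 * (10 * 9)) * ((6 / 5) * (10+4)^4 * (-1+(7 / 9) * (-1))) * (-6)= -33191424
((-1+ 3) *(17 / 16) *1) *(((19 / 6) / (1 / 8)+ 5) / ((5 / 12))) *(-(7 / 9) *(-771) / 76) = 2783053 / 2280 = 1220.64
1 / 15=0.07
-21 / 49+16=109 / 7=15.57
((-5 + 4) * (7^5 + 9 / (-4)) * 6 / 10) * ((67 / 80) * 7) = -94577133 / 1600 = -59110.71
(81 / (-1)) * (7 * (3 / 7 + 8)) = -4779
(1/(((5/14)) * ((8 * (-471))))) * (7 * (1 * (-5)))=49/1884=0.03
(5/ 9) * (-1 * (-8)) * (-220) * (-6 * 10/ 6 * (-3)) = -88000/ 3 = -29333.33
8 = 8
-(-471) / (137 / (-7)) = -3297 / 137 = -24.07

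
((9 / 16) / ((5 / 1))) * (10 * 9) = 81 / 8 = 10.12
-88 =-88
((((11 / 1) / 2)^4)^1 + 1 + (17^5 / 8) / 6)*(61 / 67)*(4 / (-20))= -22323377 / 4020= -5553.08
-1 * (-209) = 209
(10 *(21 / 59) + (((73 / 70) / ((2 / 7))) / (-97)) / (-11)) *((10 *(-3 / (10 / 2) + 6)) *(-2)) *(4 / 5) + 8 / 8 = -482882531 / 1573825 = -306.82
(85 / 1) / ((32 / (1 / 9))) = 85 / 288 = 0.30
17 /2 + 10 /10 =19 /2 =9.50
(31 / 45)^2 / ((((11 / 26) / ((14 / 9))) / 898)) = 314123992 / 200475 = 1566.90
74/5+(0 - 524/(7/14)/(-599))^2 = 32042794/1794005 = 17.86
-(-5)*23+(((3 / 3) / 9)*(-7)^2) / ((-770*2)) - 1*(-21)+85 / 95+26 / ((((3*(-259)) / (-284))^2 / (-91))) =-179.20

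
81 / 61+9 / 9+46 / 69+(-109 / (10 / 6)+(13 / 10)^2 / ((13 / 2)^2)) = -285322 / 4575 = -62.37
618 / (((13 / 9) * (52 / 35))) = 97335 / 338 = 287.97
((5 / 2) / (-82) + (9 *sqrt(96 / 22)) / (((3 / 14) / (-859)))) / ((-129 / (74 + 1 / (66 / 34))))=12295 / 698148 + 118287736 *sqrt(33) / 15609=43533.32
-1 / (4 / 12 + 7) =-3 / 22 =-0.14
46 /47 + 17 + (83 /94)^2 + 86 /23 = 4572123 /203228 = 22.50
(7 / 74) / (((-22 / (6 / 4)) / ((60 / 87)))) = -105 / 23606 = -0.00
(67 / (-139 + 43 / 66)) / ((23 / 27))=-119394 / 210013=-0.57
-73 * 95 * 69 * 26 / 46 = -270465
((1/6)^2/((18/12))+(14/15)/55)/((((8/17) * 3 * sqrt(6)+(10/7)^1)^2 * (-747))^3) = -454430888496957316911423508247/742211067486772344682027758278601080611200+46370236770383830371927083 * sqrt(6)/187427037244134430475259534918838656720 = -0.00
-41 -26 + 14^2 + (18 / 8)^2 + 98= 3713 / 16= 232.06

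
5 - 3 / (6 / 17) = -7 / 2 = -3.50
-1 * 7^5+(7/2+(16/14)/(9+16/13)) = -31287909/1862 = -16803.39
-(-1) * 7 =7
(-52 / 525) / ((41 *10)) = -26 / 107625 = -0.00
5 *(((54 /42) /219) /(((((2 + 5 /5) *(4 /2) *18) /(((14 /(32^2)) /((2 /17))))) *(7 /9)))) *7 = 85 /299008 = 0.00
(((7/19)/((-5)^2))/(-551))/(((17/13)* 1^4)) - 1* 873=-3884260816/4449325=-873.00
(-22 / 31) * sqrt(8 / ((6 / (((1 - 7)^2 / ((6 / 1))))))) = -44 * sqrt(2) / 31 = -2.01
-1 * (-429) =429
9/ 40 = 0.22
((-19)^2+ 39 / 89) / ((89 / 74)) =2380432 / 7921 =300.52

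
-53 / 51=-1.04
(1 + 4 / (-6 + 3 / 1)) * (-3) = 1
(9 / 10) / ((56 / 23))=207 / 560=0.37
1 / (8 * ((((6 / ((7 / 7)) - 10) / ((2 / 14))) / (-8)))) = 0.04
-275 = -275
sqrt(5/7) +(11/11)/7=1/7 +sqrt(35)/7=0.99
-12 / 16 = -3 / 4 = -0.75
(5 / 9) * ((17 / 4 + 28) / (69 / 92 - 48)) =-215 / 567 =-0.38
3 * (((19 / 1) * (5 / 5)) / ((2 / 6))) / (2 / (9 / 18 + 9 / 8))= 2223 / 16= 138.94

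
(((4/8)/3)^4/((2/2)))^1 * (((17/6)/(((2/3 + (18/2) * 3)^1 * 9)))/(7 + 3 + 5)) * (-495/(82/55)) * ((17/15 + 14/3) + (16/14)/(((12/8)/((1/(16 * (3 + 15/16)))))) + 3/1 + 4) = -10895929/4376108268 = -0.00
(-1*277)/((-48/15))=1385/16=86.56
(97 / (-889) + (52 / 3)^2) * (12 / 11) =873812 / 2667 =327.64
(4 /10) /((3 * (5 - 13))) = -1 /60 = -0.02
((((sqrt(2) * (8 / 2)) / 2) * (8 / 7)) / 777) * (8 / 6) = 64 * sqrt(2) / 16317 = 0.01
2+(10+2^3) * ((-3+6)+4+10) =308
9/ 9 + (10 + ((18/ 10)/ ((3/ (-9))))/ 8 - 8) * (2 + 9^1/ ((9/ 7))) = 517/ 40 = 12.92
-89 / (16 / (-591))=3287.44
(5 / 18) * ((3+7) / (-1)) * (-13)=325 / 9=36.11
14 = 14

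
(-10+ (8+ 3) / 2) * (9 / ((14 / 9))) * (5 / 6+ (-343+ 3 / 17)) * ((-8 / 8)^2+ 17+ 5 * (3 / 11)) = 1805509197 / 10472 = 172413.02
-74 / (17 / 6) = -444 / 17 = -26.12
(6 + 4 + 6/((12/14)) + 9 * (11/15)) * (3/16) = 177/40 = 4.42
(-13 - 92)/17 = -105/17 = -6.18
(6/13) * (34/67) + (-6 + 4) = -1538/871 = -1.77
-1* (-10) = 10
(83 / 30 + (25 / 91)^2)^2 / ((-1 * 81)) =-498539081329 / 4999114656900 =-0.10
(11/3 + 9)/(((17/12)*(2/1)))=76/17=4.47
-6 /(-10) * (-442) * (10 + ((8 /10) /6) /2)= -66742 /25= -2669.68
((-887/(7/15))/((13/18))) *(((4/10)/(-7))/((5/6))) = 574776/3185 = 180.46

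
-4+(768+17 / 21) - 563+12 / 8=8539 / 42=203.31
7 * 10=70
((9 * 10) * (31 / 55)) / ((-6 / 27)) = -2511 / 11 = -228.27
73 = 73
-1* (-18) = 18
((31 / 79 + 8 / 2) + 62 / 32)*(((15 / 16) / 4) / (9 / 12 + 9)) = 40005 / 262912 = 0.15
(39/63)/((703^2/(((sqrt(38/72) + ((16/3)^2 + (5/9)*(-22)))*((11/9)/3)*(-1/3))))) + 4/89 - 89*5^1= -299615052711323/673360256709 - 143*sqrt(19)/5043897054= -444.96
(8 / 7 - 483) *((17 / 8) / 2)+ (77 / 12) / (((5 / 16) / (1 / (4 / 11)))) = -765251 / 1680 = -455.51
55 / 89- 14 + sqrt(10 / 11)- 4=-1547 / 89 + sqrt(110) / 11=-16.43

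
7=7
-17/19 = -0.89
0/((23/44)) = 0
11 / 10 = 1.10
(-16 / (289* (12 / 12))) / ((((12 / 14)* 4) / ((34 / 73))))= -28 / 3723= -0.01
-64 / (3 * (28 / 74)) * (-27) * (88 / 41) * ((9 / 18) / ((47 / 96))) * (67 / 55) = 274157568 / 67445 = 4064.91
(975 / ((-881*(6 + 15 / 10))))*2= -260 / 881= -0.30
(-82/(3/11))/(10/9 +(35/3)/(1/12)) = -1353/635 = -2.13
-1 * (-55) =55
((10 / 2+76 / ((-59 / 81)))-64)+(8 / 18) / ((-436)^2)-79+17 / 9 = -2022605579 / 8411748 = -240.45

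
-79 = -79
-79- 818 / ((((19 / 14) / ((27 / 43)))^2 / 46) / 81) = -652511.58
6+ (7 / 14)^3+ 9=121 / 8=15.12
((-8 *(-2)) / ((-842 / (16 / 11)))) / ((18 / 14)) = -896 / 41679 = -0.02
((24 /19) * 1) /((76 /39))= 0.65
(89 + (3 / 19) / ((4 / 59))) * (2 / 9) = 6941 / 342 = 20.30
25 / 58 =0.43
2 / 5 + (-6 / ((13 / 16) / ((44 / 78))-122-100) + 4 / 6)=424624 / 388185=1.09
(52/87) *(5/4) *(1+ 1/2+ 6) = 325/58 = 5.60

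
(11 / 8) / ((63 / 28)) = 11 / 18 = 0.61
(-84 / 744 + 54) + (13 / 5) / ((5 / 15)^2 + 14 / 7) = 324649 / 5890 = 55.12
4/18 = 2/9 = 0.22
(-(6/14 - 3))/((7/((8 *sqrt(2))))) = 144 *sqrt(2)/49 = 4.16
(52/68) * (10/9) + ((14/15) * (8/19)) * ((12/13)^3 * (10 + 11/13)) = 1744445726/415134135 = 4.20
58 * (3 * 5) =870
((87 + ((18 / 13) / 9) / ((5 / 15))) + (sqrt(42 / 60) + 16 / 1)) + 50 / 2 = sqrt(70) / 10 + 1670 / 13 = 129.30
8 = 8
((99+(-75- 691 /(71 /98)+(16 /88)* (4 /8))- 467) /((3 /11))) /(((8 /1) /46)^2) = -288519245 /1704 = -169318.81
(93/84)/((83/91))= 403/332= 1.21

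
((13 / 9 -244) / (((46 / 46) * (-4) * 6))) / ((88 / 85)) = 185555 / 19008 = 9.76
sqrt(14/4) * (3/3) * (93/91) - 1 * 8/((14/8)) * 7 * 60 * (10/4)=-4800 +93 * sqrt(14)/182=-4798.09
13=13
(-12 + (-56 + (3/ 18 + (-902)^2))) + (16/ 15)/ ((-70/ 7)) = 40676803/ 50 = 813536.06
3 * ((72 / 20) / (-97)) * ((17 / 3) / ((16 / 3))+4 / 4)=-0.23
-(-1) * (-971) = -971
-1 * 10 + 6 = -4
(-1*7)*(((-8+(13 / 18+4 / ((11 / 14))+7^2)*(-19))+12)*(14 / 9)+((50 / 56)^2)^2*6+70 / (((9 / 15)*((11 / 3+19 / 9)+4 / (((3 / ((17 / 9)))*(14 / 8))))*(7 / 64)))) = 12412158316465 / 1212672384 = 10235.38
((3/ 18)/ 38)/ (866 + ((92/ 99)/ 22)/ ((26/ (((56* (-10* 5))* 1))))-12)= 4719/ 913951528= 0.00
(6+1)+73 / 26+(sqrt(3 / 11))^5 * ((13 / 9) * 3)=39 * sqrt(33) / 1331+255 / 26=9.98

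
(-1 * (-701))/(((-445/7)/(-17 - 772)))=3871623/445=8700.28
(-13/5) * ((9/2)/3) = -39/10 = -3.90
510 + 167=677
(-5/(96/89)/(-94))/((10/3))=89/6016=0.01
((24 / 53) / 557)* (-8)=-192 / 29521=-0.01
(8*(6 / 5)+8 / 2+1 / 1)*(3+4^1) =511 / 5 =102.20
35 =35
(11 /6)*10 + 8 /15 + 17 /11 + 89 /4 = 28157 /660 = 42.66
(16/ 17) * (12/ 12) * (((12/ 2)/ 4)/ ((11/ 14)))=336/ 187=1.80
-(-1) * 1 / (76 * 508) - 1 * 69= -2663951 / 38608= -69.00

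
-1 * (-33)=33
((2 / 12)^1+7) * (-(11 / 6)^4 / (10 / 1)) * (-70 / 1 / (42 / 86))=27071209 / 23328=1160.46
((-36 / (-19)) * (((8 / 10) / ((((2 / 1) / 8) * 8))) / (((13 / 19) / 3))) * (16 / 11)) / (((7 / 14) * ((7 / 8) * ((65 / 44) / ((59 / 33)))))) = 4349952 / 325325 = 13.37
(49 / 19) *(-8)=-392 / 19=-20.63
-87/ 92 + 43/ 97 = -4483/ 8924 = -0.50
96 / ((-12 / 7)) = -56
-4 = -4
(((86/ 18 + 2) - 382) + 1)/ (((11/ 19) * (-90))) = 31996/ 4455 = 7.18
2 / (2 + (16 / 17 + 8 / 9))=153 / 293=0.52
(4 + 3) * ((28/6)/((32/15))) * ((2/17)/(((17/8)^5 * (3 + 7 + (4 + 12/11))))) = 5519360/2003418227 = 0.00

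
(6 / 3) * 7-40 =-26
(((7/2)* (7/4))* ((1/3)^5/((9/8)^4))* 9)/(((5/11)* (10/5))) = 137984/885735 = 0.16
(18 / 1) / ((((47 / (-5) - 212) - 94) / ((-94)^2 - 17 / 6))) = -504.11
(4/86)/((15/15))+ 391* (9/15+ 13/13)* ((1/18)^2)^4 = 13774967533/296161440480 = 0.05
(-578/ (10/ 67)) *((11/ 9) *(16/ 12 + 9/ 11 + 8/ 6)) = -445349/ 27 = -16494.41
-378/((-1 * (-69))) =-126/23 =-5.48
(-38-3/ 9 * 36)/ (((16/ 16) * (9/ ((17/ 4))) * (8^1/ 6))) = -425/ 24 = -17.71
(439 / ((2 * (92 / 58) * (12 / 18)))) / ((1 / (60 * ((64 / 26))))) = 9166320 / 299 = 30656.59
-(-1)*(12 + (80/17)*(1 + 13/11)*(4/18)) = 8012/561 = 14.28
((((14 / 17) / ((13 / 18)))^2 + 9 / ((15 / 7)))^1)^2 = 1804135198761 / 59636082025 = 30.25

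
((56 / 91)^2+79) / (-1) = -13415 / 169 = -79.38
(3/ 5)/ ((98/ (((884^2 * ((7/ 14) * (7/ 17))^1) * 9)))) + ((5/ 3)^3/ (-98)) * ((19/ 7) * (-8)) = 410553232/ 46305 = 8866.28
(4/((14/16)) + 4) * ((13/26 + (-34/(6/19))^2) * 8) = 16693360/21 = 794921.90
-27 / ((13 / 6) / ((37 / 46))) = -2997 / 299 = -10.02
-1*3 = -3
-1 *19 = -19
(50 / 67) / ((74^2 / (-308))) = -3850 / 91723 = -0.04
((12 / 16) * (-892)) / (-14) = 669 / 14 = 47.79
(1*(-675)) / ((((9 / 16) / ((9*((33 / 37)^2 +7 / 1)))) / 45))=-5186592000 / 1369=-3788598.98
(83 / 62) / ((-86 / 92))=-1909 / 1333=-1.43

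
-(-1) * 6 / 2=3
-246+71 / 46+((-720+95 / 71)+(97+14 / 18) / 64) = -56529995 / 58788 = -961.59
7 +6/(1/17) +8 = 117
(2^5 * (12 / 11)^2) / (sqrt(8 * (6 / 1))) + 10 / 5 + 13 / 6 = 25 / 6 + 384 * sqrt(3) / 121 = 9.66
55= 55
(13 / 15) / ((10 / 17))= 221 / 150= 1.47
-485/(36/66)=-5335/6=-889.17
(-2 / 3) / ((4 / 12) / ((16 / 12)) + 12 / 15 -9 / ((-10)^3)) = -2000 / 3177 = -0.63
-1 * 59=-59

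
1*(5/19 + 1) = 24/19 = 1.26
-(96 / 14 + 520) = -3688 / 7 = -526.86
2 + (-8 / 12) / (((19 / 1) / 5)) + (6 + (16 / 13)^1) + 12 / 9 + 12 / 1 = 5530 / 247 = 22.39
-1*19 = -19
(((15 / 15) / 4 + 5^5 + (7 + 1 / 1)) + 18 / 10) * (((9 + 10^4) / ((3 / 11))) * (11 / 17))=75936491389 / 1020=74447540.58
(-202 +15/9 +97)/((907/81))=-8370/907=-9.23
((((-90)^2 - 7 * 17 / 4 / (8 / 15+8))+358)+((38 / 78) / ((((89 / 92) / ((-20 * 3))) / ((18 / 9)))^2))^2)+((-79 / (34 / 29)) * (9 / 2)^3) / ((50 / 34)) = 7627531775981499981383 / 135724015731200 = 56198836.55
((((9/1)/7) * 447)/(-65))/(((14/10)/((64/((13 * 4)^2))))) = -16092/107653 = -0.15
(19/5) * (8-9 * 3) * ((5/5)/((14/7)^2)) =-361/20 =-18.05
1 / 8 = 0.12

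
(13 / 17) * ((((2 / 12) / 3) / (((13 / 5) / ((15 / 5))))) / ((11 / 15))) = 25 / 374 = 0.07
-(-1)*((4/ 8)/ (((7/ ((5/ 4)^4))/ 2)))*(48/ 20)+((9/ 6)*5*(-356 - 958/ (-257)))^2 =206549434699575/ 29589952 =6980391.00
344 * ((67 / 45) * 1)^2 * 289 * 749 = 334262539576 / 2025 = 165067920.78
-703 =-703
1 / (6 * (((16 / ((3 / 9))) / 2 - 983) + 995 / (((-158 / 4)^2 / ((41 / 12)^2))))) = -37446 / 213791689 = -0.00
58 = 58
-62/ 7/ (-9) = 62/ 63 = 0.98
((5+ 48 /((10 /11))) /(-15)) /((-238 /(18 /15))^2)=-3 /30625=-0.00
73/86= 0.85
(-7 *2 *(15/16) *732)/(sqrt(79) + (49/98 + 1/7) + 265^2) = -44079933765/322200534599 + 627690 *sqrt(79)/322200534599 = -0.14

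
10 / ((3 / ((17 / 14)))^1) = 85 / 21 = 4.05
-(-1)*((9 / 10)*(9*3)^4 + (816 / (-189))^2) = 478315.54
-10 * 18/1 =-180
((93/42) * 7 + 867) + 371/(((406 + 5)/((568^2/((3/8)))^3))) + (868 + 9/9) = 12757450165511450076887/22194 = 574815272844527803.77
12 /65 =0.18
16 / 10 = 8 / 5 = 1.60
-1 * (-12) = 12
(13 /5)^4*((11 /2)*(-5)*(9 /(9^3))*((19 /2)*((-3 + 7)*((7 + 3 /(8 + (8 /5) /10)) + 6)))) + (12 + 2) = -601823149 /76500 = -7866.97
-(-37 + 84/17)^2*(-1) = 1027.77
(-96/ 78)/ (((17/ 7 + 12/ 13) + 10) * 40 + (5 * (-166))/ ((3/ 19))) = 168/ 644635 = 0.00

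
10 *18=180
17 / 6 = 2.83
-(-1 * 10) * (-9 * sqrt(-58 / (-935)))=-18 * sqrt(54230) / 187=-22.42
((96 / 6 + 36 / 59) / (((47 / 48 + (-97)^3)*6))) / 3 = -7840 / 7754061489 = -0.00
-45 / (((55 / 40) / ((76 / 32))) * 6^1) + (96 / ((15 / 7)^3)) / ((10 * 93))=-148969889 / 11508750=-12.94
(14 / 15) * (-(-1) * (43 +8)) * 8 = 1904 / 5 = 380.80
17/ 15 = 1.13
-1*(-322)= 322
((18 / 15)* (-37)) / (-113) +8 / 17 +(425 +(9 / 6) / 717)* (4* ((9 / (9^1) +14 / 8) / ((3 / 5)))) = 35777162707 / 4591190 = 7792.57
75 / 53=1.42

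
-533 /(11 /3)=-1599 /11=-145.36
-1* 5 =-5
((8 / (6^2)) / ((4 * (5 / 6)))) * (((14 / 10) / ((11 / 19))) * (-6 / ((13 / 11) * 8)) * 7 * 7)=-6517 / 1300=-5.01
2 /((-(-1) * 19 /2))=4 /19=0.21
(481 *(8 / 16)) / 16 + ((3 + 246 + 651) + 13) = 928.03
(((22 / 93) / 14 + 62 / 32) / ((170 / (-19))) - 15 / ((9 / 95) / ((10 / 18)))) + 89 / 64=-2766278759 / 31872960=-86.79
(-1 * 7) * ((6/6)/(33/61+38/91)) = -7.30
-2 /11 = -0.18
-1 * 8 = -8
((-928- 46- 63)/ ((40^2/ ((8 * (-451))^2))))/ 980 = -210926837/ 24500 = -8609.26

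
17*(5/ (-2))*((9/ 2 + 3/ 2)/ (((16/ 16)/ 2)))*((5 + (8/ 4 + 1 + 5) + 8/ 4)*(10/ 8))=-19125/ 2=-9562.50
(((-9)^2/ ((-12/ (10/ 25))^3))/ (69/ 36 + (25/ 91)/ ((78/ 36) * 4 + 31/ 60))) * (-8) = 1805076/ 146405375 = 0.01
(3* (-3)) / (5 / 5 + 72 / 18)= -9 / 5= -1.80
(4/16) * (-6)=-3/2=-1.50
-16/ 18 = -8/ 9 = -0.89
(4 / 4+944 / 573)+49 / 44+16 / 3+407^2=4176571877 / 25212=165658.09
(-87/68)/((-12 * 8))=29/2176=0.01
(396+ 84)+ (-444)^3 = -87527904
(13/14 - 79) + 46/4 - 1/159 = -66.58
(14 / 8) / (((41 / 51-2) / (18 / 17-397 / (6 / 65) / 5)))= 613403 / 488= 1256.97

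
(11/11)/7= 1/7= 0.14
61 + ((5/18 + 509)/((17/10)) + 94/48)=443741/1224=362.53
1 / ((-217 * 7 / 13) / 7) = -13 / 217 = -0.06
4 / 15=0.27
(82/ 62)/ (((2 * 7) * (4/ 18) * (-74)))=-369/ 64232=-0.01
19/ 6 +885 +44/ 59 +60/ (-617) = 194133235/ 218418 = 888.82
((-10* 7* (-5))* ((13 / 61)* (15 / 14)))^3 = 115857421875 / 226981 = 510427.84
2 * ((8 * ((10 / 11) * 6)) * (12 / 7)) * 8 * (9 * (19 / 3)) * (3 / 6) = 2626560 / 77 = 34111.17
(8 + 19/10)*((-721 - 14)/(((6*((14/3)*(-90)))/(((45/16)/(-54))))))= -77/512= -0.15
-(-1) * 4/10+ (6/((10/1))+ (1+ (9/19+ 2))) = 85/19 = 4.47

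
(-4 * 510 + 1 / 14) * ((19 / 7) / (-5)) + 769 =919431 / 490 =1876.39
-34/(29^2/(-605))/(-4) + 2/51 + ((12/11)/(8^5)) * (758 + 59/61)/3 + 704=164547884413139/235764621312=697.93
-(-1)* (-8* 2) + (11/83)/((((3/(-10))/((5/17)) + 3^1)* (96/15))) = -191107/11952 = -15.99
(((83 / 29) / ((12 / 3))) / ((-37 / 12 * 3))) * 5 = -415 / 1073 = -0.39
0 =0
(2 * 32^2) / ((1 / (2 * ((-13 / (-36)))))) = 13312 / 9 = 1479.11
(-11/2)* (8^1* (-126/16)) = 693/2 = 346.50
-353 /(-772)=353 /772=0.46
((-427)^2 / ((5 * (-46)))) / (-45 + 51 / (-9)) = 546987 / 34960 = 15.65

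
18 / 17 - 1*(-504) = 8586 / 17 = 505.06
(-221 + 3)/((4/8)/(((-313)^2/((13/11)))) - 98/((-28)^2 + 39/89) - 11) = 32803228705060/1674006563871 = 19.60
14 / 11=1.27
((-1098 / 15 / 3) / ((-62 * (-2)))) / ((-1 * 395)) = 61 / 122450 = 0.00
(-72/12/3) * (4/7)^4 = -512/2401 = -0.21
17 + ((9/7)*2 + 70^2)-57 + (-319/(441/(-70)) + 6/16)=2476445/504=4913.58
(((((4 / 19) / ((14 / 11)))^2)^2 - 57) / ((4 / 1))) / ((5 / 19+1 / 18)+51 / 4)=-160515961569 / 147211555001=-1.09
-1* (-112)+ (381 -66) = 427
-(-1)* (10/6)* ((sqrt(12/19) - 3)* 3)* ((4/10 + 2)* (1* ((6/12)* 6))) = -108 + 72* sqrt(57)/19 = -79.39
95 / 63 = 1.51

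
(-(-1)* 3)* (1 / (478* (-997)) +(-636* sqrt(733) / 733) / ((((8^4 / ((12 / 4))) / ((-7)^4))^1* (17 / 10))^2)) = -618707267325* sqrt(733) / 222127194112 - 3 / 476566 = -75.41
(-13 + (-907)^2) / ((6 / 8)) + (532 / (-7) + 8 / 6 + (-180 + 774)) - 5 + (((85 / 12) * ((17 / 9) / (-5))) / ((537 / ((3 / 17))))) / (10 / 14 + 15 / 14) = 265177607731 / 241650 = 1097362.33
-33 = -33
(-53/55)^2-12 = -11.07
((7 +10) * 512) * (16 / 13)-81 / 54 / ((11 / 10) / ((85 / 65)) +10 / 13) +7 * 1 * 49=511467062 / 46267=11054.68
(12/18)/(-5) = -2/15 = -0.13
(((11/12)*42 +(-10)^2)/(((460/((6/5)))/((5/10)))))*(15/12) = 831/3680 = 0.23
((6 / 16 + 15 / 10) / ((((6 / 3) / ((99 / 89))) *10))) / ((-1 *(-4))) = 297 / 11392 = 0.03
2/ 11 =0.18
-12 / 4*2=-6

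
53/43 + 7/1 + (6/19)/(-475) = 3194592/388075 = 8.23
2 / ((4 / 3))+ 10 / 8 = 11 / 4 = 2.75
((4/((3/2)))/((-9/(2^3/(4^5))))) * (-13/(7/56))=13/54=0.24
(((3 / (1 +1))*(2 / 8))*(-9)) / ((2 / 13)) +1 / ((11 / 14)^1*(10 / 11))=-1643 / 80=-20.54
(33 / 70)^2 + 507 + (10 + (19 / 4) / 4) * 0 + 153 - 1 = 3230189 / 4900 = 659.22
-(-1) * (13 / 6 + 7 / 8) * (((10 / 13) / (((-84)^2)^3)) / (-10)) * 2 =-73 / 54802492932096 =-0.00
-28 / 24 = -7 / 6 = -1.17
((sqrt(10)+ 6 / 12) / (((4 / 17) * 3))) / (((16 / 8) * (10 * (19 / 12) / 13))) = 221 / 760+ 221 * sqrt(10) / 380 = 2.13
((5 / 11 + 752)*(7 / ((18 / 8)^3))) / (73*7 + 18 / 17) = 21012544 / 23268465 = 0.90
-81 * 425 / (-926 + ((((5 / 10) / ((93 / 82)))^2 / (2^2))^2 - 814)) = 19.78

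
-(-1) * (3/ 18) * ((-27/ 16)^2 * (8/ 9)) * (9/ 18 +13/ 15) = 369/ 640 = 0.58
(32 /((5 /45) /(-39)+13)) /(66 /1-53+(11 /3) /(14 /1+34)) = 808704 /4295123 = 0.19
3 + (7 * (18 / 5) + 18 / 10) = 30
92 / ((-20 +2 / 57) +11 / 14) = -73416 / 15305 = -4.80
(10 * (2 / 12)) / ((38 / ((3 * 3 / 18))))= 5 / 228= 0.02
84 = 84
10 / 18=5 / 9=0.56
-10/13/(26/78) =-30/13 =-2.31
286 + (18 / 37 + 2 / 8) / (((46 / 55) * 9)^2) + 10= 7508845693 / 25366608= 296.01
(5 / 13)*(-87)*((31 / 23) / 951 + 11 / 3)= -11633640 / 94783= -122.74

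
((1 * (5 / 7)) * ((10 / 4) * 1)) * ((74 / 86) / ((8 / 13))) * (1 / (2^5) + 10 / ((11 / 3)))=11676275 / 1695232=6.89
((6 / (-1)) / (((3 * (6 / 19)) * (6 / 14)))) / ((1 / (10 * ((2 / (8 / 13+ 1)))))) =-4940 / 27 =-182.96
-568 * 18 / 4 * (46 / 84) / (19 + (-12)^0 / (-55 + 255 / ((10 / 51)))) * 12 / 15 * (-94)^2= -287544858464 / 552195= -520730.64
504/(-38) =-252/19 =-13.26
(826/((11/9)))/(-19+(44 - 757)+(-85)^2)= 7434/71423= 0.10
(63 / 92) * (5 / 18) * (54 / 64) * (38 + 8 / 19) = 344925 / 55936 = 6.17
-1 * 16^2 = -256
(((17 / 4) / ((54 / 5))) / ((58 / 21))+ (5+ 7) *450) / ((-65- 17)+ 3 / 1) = -22550995 / 329904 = -68.36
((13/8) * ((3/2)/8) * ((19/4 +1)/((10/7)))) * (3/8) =18837/40960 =0.46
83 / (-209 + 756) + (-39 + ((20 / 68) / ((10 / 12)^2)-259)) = -13828763 / 46495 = -297.42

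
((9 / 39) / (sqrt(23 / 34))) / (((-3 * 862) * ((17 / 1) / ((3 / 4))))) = -0.00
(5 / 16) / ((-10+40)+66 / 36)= 15 / 1528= 0.01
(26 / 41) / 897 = 2 / 2829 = 0.00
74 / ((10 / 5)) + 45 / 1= 82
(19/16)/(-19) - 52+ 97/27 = -20939/432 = -48.47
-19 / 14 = -1.36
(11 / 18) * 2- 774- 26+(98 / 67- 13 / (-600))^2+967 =91804822747 / 538680000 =170.43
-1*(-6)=6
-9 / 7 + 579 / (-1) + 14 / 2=-4013 / 7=-573.29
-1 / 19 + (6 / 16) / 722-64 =-369965 / 5776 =-64.05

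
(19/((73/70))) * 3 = 3990/73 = 54.66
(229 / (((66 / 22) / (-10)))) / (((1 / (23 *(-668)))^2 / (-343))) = 185412154033120 / 3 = 61804051344373.33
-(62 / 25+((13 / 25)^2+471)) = -296094 / 625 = -473.75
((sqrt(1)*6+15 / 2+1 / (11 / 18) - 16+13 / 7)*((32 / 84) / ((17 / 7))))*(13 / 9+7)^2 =23104 / 2079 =11.11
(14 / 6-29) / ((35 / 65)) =-49.52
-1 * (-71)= 71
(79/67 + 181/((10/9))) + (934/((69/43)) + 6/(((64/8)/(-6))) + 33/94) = 1612199249/2172810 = 741.99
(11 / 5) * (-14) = -154 / 5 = -30.80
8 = 8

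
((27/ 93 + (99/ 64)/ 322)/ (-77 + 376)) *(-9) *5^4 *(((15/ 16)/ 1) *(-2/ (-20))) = -0.52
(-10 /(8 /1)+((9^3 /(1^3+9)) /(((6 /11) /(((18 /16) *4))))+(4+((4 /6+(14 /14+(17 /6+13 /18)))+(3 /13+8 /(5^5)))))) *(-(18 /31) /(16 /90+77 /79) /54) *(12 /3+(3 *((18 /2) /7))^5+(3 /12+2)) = -33794747385645791 /6908685420000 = -4891.63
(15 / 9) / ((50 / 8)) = 4 / 15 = 0.27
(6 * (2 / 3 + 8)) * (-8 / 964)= -104 / 241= -0.43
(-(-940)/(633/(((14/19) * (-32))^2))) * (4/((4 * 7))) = 26951680/228513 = 117.94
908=908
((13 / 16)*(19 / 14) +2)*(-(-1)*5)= 3475 / 224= 15.51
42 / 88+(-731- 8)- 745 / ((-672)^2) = -3668563715 / 4967424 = -738.52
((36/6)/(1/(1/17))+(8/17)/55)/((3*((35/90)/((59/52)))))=0.35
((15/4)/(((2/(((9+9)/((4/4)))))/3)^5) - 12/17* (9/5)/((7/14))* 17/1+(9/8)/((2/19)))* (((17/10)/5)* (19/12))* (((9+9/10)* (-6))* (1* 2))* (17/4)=-2340057081681891/160000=-14625356760.51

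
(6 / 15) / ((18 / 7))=7 / 45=0.16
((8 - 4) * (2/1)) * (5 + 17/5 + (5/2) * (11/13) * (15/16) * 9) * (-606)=-16542891/130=-127253.01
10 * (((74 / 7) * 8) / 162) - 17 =-6679 / 567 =-11.78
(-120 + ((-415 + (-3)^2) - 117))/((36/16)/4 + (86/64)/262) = -5390912/4759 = -1132.78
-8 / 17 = -0.47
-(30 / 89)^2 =-900 / 7921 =-0.11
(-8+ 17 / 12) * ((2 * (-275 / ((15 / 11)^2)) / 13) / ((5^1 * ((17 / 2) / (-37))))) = -3890513 / 29835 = -130.40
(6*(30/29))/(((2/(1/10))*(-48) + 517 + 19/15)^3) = -151875/2109076347226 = -0.00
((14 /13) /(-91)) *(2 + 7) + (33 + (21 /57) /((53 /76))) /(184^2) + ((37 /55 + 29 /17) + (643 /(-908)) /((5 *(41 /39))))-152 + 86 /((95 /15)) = -6833037750587699329 /50138708846100160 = -136.28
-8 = -8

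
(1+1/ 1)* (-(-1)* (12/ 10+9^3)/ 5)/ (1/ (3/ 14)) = 10953/ 175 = 62.59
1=1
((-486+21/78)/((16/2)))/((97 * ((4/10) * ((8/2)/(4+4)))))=-63145/20176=-3.13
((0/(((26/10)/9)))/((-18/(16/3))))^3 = 0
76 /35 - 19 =-589 /35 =-16.83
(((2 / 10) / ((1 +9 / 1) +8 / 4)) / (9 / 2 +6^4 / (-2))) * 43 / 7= -43 / 270270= -0.00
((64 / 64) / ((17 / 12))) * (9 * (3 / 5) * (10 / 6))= 6.35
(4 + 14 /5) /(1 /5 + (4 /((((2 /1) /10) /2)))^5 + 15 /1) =17 /256000038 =0.00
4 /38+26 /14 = 261 /133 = 1.96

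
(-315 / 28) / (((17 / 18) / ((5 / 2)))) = -2025 / 68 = -29.78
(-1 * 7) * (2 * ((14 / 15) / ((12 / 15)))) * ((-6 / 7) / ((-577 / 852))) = -20.67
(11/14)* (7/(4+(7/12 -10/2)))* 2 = -132/5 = -26.40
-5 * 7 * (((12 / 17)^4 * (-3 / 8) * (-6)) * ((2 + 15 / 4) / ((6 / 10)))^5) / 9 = -703975015625 / 4009008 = -175598.31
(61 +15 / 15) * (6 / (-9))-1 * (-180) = 416 / 3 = 138.67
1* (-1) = -1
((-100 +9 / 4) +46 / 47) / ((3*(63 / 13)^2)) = -439231 / 319788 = -1.37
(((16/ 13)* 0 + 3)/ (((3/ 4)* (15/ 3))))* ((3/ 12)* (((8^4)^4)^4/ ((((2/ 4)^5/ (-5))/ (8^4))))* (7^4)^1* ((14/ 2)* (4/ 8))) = -6913998773724377487624641762810347484311210423425894190825017966592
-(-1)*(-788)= -788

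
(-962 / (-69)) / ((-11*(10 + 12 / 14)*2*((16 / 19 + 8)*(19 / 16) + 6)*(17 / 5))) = -16835 / 16180362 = -0.00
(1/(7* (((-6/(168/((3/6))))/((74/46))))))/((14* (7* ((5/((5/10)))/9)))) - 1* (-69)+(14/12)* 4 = 1243337/16905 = 73.55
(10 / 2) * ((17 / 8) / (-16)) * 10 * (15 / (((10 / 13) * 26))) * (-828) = 263925 / 64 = 4123.83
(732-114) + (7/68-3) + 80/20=42099/68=619.10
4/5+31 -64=-161/5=-32.20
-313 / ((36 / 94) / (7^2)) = -720839 / 18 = -40046.61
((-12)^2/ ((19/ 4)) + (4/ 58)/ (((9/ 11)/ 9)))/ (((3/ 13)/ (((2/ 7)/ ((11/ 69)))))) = 1462708/ 6061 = 241.33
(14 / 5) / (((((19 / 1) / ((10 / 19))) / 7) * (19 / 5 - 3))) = 245 / 361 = 0.68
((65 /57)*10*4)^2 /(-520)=-13000 /3249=-4.00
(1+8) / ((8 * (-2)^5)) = -9 / 256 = -0.04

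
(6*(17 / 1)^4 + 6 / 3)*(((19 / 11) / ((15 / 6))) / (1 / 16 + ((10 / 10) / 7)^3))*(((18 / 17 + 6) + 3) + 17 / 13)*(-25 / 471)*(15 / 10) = -4180289505280 / 872729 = -4789905.58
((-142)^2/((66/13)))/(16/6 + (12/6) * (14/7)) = 65533/110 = 595.75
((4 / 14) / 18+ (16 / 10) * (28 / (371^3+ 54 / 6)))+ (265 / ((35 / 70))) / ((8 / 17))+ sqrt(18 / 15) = sqrt(30) / 5+ 18116457698587 / 16085418300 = 1127.36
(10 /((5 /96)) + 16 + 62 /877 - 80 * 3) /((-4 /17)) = 238017 /1754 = 135.70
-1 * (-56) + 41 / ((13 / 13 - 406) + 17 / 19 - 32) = 463237 / 8286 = 55.91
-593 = -593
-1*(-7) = 7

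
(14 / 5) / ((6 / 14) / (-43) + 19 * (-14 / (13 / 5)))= -54782 / 2001845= -0.03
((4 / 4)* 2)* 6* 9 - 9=99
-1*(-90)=90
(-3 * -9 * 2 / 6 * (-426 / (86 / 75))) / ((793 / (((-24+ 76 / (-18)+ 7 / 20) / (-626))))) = -16029315 / 85383896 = -0.19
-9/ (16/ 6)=-27/ 8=-3.38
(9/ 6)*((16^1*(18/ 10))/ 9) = 24/ 5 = 4.80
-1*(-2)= 2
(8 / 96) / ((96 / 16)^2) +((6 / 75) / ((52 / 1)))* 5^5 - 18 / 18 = 21397 / 5616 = 3.81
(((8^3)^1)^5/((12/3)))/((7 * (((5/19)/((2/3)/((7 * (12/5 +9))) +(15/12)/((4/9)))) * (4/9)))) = 30306691678876.73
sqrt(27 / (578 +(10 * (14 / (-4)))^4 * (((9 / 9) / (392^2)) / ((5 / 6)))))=12 * sqrt(113226) / 18871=0.21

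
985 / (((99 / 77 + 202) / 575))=3964625 / 1423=2786.10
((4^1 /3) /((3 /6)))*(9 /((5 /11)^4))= 351384 /625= 562.21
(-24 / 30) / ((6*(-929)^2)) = -2 / 12945615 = -0.00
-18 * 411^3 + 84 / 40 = -12496775559 / 10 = -1249677555.90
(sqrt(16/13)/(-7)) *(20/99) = -80 *sqrt(13)/9009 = -0.03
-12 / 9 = -4 / 3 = -1.33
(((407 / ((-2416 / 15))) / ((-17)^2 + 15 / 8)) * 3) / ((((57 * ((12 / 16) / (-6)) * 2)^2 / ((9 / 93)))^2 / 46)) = -11982080 / 44005921738337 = -0.00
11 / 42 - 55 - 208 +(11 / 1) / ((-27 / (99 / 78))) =-215606 / 819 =-263.26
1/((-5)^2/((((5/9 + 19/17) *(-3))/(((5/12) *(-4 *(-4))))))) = -0.03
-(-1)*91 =91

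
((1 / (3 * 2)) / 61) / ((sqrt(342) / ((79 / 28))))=0.00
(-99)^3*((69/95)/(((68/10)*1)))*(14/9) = -52072713/323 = -161215.83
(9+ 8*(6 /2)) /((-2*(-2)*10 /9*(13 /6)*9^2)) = 0.04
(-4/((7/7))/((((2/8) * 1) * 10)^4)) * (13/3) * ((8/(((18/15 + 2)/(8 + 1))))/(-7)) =1248/875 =1.43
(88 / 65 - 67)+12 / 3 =-4007 / 65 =-61.65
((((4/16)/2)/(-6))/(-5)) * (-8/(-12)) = 0.00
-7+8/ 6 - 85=-90.67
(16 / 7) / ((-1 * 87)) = -16 / 609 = -0.03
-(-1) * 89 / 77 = 1.16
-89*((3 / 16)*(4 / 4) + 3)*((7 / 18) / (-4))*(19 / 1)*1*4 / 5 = 201229 / 480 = 419.23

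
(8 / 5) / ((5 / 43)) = 344 / 25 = 13.76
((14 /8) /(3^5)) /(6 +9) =0.00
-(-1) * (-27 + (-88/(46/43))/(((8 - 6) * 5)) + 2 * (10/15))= -11693/345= -33.89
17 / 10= 1.70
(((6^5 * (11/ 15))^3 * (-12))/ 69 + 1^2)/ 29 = -92713513252037/ 83375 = -1112006155.95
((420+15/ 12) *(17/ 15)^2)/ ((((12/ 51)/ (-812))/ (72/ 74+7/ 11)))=-44029524833/ 14652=-3005018.07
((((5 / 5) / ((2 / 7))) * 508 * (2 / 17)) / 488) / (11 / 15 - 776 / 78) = -57785 / 1242326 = -0.05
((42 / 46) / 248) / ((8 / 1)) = 21 / 45632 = 0.00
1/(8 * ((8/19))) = 19/64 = 0.30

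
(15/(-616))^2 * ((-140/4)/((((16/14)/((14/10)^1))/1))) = -1575/61952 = -0.03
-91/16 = -5.69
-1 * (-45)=45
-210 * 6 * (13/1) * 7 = -114660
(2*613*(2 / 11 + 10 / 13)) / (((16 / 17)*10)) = 177157 / 1430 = 123.89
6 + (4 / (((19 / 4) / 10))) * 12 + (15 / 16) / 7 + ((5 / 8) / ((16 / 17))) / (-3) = 5462927 / 51072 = 106.97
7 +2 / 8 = 29 / 4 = 7.25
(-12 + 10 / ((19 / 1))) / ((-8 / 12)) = 327 / 19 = 17.21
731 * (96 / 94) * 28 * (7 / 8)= 859656 / 47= 18290.55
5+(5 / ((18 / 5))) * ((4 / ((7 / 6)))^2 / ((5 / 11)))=2005 / 49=40.92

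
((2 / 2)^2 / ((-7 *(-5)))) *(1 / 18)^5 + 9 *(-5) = -2976069599 / 66134880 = -45.00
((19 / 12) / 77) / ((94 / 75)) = 475 / 28952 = 0.02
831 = 831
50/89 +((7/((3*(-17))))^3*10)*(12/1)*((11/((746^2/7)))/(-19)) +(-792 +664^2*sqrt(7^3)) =-8233178914299956/10402807085163 +3086272*sqrt(7) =8164716.75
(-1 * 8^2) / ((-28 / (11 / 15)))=176 / 105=1.68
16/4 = 4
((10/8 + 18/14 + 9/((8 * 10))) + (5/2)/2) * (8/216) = 2183/15120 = 0.14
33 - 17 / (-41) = 1370 / 41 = 33.41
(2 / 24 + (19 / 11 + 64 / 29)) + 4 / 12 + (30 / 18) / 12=12890 / 2871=4.49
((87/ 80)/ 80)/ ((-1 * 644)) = -87/ 4121600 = -0.00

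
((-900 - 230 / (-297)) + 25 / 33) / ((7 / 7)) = -266845 / 297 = -898.47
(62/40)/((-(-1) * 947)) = 31/18940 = 0.00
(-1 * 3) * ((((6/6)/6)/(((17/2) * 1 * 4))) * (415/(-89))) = 0.07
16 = 16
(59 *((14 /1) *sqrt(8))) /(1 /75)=123900 *sqrt(2)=175221.06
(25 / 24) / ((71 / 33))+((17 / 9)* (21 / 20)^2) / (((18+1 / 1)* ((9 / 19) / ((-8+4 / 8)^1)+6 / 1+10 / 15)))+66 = 710877089 / 10689760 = 66.50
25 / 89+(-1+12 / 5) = 748 / 445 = 1.68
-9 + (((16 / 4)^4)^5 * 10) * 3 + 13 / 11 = 362838837165994 / 11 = 32985348833272.18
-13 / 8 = -1.62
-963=-963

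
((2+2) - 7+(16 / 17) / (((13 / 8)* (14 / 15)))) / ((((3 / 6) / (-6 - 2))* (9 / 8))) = 52352 / 1547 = 33.84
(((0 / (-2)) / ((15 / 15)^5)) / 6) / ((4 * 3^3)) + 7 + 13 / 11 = 8.18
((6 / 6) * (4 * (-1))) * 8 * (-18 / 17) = 576 / 17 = 33.88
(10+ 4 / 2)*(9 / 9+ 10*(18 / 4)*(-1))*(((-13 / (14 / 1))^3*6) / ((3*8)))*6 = 217503 / 343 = 634.12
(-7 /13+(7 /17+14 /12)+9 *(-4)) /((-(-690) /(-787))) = 36482959 /914940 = 39.87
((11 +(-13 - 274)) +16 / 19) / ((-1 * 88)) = 3.13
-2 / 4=-1 / 2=-0.50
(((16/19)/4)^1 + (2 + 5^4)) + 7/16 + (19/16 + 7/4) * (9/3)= 636.46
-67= -67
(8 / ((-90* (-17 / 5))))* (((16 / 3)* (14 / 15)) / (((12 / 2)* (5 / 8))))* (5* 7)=1.21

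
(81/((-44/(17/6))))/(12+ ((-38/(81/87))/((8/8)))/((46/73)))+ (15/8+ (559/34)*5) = 84.18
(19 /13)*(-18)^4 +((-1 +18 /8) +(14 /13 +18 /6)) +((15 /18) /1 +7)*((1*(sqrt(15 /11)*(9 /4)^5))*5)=4625505*sqrt(165) /22528 +7978453 /52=156069.20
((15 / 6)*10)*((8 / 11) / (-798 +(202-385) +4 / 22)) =-200 / 10789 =-0.02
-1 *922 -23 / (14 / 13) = -13207 / 14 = -943.36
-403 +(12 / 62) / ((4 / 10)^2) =-24911 / 62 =-401.79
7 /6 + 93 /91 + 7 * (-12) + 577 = 270373 /546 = 495.19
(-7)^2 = 49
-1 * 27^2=-729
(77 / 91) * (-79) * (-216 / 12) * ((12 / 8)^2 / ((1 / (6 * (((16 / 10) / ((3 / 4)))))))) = 2252448 / 65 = 34653.05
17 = 17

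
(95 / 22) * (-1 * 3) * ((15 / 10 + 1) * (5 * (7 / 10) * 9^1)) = -89775 / 88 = -1020.17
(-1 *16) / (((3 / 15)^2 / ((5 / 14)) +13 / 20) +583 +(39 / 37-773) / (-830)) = -24568000 / 897794651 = -0.03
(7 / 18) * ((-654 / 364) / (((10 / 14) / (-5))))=4.89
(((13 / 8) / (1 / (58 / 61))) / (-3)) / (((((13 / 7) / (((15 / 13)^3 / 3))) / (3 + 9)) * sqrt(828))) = -76125 * sqrt(23) / 6164782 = -0.06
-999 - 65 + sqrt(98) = -1064 + 7* sqrt(2) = -1054.10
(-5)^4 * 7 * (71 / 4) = 77656.25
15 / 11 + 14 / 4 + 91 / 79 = 10455 / 1738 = 6.02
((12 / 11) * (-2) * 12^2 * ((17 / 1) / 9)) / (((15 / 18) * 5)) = -39168 / 275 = -142.43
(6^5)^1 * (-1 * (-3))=23328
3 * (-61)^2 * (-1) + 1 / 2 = -22325 / 2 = -11162.50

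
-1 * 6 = -6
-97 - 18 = -115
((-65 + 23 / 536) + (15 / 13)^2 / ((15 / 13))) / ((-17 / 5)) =2222905 / 118456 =18.77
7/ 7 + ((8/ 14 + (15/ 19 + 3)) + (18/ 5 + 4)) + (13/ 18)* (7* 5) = 457717/ 11970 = 38.24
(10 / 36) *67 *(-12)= -670 / 3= -223.33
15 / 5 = 3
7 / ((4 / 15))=105 / 4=26.25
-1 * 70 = -70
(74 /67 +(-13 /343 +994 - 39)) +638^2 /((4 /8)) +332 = 18738157386 /22981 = 815376.07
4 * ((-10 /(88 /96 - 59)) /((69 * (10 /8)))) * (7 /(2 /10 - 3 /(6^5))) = 11612160 /41472197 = 0.28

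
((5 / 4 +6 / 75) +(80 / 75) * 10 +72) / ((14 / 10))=25199 / 420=60.00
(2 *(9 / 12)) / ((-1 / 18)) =-27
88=88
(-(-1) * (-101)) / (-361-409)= 101 / 770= 0.13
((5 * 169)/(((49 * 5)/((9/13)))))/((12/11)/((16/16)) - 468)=-429/83888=-0.01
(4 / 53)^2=16 / 2809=0.01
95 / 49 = 1.94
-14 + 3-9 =-20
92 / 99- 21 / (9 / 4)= -832 / 99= -8.40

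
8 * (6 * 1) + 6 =54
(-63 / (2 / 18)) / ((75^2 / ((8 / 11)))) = -504 / 6875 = -0.07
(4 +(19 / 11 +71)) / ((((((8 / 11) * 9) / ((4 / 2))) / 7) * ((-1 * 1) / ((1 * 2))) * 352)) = -1477 / 1584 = -0.93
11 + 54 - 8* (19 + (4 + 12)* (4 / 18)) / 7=39.22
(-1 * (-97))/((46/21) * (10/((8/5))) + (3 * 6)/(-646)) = 1315902/185347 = 7.10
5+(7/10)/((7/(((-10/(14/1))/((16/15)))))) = 1105/224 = 4.93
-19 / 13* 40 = -760 / 13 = -58.46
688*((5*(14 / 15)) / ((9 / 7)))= 67424 / 27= 2497.19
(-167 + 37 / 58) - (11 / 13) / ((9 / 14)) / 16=-4517965 / 27144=-166.44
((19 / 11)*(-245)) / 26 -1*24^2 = -169391 / 286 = -592.28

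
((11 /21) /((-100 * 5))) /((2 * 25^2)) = -0.00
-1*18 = -18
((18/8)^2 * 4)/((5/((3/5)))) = 243/100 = 2.43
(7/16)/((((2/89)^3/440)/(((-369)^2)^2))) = 5031948806480537865/16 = 314496800405033616.56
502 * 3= 1506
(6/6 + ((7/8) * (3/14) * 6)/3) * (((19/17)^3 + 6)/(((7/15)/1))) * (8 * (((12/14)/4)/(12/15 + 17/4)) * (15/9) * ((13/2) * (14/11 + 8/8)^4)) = 9885205078125/4623216521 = 2138.17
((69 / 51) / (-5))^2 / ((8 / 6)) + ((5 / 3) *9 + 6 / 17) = 15.41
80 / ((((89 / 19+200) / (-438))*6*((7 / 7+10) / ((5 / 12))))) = -1.08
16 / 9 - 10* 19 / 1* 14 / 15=-1580 / 9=-175.56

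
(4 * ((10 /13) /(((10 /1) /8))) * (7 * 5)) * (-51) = -57120 /13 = -4393.85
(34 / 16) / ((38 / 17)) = 289 / 304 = 0.95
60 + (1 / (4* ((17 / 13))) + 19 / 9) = 38129 / 612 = 62.30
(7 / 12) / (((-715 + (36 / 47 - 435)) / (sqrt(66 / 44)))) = -0.00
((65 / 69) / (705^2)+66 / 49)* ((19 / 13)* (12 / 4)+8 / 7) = 227703576521 / 30584035755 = 7.45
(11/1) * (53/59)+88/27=20933/1593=13.14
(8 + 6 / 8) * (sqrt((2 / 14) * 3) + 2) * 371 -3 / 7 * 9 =1855 * sqrt(21) / 4 + 90841 / 14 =8613.81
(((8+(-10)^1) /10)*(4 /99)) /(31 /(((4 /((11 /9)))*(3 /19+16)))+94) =-4912 /57495185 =-0.00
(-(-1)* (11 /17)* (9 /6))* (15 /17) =495 /578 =0.86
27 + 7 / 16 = 439 / 16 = 27.44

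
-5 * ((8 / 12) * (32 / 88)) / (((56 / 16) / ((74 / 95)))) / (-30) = 0.01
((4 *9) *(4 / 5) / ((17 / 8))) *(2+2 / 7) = 30.98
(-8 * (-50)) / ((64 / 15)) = 375 / 4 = 93.75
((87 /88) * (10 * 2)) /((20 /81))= 7047 /88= 80.08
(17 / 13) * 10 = 170 / 13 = 13.08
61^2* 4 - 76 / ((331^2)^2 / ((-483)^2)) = 178661754009400 / 12003612721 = 14884.00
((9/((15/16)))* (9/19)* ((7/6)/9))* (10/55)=112/1045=0.11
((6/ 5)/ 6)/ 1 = 1/ 5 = 0.20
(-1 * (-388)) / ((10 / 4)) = 776 / 5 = 155.20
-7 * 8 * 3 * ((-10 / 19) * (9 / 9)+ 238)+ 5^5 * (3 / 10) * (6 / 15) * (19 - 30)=-836391 / 19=-44020.58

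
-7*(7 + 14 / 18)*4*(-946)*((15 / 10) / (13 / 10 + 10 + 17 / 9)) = 27812400 / 1187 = 23430.83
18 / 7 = 2.57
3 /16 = 0.19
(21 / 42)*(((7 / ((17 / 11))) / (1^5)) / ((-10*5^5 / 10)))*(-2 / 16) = 77 / 850000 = 0.00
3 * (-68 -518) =-1758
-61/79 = -0.77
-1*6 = -6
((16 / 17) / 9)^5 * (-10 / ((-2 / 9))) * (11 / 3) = 57671680 / 27947045331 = 0.00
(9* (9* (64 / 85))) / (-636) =-432 / 4505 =-0.10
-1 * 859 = -859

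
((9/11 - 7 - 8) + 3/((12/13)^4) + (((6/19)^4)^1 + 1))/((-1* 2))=89571302677/19817132544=4.52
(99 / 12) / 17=33 / 68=0.49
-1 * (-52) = 52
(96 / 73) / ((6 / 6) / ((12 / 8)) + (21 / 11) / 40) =126720 / 68839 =1.84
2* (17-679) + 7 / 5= -6613 / 5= -1322.60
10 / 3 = 3.33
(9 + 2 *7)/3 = 23/3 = 7.67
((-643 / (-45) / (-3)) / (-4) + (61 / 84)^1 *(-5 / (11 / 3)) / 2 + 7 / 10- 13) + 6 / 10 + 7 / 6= -9.84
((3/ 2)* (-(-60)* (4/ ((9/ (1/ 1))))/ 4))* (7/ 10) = 7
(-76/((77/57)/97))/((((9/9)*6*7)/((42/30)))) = -70034/385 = -181.91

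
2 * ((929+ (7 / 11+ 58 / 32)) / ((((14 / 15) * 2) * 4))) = 2459025 / 9856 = 249.50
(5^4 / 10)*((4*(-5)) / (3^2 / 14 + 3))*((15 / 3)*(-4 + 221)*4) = -75950000 / 51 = -1489215.69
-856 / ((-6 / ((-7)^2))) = 20972 / 3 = 6990.67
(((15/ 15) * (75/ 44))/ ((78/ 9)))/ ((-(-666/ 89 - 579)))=6675/ 19904456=0.00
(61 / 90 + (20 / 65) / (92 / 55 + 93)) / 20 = 4148951 / 121843800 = 0.03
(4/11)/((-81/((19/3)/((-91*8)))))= 19/486486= 0.00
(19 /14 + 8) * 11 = 102.93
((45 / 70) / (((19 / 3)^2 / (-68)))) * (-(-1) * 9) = -24786 / 2527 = -9.81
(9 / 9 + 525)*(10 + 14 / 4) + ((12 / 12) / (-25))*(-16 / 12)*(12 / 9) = 1597741 / 225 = 7101.07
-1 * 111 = -111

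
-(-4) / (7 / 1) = 4 / 7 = 0.57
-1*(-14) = 14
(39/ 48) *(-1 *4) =-13/ 4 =-3.25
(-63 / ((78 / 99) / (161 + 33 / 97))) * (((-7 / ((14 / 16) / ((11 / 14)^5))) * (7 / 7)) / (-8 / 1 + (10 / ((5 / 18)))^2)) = 374286550275 / 15598509472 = 24.00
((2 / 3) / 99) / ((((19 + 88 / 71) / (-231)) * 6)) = -497 / 38799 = -0.01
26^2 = 676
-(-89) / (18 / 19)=93.94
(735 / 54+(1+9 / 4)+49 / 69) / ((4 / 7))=101843 / 3312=30.75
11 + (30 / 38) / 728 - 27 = -16.00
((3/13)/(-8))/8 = -3/832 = -0.00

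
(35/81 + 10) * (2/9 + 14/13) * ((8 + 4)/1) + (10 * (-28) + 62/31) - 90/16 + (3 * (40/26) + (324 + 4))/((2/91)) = 29185289/1944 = 15013.01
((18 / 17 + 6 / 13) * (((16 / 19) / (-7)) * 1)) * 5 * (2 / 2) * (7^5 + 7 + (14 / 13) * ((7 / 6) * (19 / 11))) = -15378.45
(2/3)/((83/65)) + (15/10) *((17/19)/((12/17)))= 91721/37848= 2.42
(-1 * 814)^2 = 662596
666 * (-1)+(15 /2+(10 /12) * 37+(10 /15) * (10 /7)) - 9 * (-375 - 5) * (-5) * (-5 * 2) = 1192613 /7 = 170373.29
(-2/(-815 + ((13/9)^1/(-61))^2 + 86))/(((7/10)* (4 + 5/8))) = 0.00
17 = 17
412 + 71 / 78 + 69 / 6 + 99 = 20413 / 39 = 523.41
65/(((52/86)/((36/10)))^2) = 149769/65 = 2304.14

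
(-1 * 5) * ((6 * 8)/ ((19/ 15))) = -3600/ 19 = -189.47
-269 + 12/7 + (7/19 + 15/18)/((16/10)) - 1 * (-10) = -1637717/6384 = -256.53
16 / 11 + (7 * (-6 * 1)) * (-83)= 38362 / 11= 3487.45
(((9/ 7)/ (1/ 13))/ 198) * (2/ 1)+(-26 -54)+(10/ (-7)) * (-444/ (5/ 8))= 71997/ 77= 935.03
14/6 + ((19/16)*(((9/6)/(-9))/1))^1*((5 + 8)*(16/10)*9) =-2083/60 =-34.72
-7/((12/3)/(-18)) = 31.50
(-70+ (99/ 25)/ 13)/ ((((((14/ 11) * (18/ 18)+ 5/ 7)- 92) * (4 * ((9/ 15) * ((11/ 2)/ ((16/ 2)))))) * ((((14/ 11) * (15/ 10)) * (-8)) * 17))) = -249161/ 137857590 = -0.00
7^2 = 49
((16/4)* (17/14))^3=39304/343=114.59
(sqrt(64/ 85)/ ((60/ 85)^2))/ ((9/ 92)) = 17.80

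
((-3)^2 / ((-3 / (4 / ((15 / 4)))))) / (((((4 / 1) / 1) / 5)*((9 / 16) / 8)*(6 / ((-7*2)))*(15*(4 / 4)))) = 3584 / 405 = 8.85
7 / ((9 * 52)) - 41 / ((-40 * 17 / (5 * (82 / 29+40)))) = 745597 / 57681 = 12.93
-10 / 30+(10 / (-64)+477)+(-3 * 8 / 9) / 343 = 5230093 / 10976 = 476.50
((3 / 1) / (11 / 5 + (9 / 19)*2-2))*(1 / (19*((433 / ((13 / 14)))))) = 195 / 660758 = 0.00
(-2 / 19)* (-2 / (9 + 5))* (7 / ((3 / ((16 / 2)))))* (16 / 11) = 0.41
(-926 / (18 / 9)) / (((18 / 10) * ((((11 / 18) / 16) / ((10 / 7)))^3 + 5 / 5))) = -257.22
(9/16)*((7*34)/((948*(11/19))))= 6783/27808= 0.24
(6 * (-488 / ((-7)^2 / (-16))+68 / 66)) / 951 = 518660 / 512589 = 1.01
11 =11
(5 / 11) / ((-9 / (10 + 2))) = -20 / 33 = -0.61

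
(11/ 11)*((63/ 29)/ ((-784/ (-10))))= 45/ 1624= 0.03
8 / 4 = 2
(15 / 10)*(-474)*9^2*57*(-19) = 62371053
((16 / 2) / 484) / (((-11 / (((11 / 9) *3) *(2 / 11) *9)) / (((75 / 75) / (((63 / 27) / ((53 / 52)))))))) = -477 / 121121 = -0.00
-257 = -257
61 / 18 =3.39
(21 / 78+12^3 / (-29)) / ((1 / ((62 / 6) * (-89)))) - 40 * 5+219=123439253 / 2262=54570.85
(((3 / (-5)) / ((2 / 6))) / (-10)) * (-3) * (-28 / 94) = 0.16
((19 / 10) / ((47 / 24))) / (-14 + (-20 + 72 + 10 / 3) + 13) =684 / 38305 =0.02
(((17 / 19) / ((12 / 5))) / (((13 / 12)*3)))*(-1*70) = -5950 / 741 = -8.03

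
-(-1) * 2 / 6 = 1 / 3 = 0.33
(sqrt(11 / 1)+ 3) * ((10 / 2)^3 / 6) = 131.60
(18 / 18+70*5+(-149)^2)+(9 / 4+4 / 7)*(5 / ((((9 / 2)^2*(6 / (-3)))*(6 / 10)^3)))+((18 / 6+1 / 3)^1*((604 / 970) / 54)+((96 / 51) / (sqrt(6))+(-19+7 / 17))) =16*sqrt(6) / 51+1137611795605 / 50489082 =22532.61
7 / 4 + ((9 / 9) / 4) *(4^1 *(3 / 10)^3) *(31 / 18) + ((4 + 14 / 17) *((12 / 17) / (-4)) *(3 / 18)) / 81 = 84026537 / 46818000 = 1.79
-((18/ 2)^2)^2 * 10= -65610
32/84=8/21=0.38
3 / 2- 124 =-245 / 2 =-122.50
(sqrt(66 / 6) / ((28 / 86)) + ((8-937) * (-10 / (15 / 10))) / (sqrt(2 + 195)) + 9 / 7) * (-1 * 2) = -905.46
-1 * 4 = -4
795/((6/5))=1325/2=662.50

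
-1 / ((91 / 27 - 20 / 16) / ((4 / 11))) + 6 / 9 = 0.50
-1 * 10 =-10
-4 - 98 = -102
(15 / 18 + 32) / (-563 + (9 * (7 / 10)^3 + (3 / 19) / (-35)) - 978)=-0.02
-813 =-813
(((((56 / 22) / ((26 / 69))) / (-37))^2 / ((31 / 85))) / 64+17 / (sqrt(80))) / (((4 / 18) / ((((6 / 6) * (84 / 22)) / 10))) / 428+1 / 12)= 23589017235 / 1398950198932+20223 * sqrt(5) / 2015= 22.46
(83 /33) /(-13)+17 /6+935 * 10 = 2674855 /286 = 9352.64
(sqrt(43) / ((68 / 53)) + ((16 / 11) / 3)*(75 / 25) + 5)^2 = 3763*sqrt(43) / 374 + 37924811 / 559504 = 133.76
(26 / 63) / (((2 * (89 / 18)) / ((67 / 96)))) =871 / 29904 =0.03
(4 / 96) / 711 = 1 / 17064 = 0.00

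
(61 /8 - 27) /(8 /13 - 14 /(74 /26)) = 14911 /3312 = 4.50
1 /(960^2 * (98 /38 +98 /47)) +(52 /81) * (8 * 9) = 177422336893 /3838464000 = 46.22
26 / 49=0.53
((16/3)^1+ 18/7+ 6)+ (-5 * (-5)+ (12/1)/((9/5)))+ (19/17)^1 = 5556/119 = 46.69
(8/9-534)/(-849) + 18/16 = 107153/61128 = 1.75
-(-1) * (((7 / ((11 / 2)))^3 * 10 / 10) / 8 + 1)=1674 / 1331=1.26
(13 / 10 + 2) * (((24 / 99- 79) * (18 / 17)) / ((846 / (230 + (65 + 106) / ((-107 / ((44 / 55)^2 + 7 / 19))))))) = -1587830461 / 21373250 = -74.29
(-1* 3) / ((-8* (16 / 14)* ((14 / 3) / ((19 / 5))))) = 0.27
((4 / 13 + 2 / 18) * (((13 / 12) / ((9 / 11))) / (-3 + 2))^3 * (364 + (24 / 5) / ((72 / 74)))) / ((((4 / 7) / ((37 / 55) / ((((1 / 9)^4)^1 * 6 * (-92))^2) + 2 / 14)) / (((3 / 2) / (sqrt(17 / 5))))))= -3439750653914692117 * sqrt(85) / 652526784921600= -48600.20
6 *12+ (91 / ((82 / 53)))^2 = 23745457 / 6724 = 3531.45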